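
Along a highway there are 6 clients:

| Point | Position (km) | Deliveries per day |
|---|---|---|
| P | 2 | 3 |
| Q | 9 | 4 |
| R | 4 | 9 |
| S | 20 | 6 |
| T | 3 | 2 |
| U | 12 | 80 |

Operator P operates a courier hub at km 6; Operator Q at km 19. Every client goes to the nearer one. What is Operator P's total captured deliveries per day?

98

The indifferent point is the midpoint (6+19)/2 = 12.5; clients left of it (closer to Operator P at 6) go to Operator P, those right go to Operator Q.
  P at 2 (w=3) → Operator P
  T at 3 (w=2) → Operator P
  R at 4 (w=9) → Operator P
  Q at 9 (w=4) → Operator P
  U at 12 (w=80) → Operator P
  S at 20 (w=6) → Operator Q
Operator P captures 98; Operator Q captures 6.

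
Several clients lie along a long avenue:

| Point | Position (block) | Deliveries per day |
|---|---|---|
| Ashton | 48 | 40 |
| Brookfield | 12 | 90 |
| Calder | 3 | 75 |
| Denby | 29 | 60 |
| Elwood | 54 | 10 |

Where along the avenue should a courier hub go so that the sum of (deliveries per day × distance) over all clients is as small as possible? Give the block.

x = 12

For a sum of weighted absolute distances on a line, the optimum is the weighted median (not the mean). Total weight W = 275; half-weight = 137.5.
Sort by position and accumulate weight:
  block 3 (Calder, w=75) → cum 75
  block 12 (Brookfield, w=90) → cum 165  ≥ 137.5 → median here
  block 29 (Denby, w=60) → cum 225
  block 48 (Ashton, w=40) → cum 265
  block 54 (Elwood, w=10) → cum 275
Optimal location: block 12.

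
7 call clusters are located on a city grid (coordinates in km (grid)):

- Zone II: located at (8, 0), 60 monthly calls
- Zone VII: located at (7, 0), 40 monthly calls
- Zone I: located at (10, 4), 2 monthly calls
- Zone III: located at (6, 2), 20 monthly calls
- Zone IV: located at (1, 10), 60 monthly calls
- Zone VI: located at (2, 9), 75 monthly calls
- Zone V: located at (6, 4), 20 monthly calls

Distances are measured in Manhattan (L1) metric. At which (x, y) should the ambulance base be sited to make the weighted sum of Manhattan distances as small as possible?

(6, 4)

Manhattan distance separates: Σwᵢ(|x−xᵢ|+|y−yᵢ|) = Σwᵢ|x−xᵢ| + Σwᵢ|y−yᵢ|, so x and y are optimised independently as 1-D weighted medians.
Total weight W = 277; half = 138.5.
x-coordinate, sorted with cumulative weight:
  x=1 (Zone IV, w=60) cum 60
  x=2 (Zone VI, w=75) cum 135
  x=6 (Zone III, w=20) cum 155  ← median
  x=6 (Zone V, w=20) cum 175
  x=7 (Zone VII, w=40) cum 215
  x=8 (Zone II, w=60) cum 275
  x=10 (Zone I, w=2) cum 277
⇒ x* = 6
y-coordinate, sorted with cumulative weight:
  y=0 (Zone II, w=60) cum 60
  y=0 (Zone VII, w=40) cum 100
  y=2 (Zone III, w=20) cum 120
  y=4 (Zone I, w=2) cum 122
  y=4 (Zone V, w=20) cum 142  ← median
  y=9 (Zone VI, w=75) cum 217
  y=10 (Zone IV, w=60) cum 277
⇒ y* = 4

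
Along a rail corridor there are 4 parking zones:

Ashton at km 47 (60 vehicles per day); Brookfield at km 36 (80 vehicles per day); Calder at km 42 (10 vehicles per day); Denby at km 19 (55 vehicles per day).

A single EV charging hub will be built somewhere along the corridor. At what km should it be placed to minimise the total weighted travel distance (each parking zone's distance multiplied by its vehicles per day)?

x = 36

For a sum of weighted absolute distances on a line, the optimum is the weighted median (not the mean). Total weight W = 205; half-weight = 102.5.
Sort by position and accumulate weight:
  km 19 (Denby, w=55) → cum 55
  km 36 (Brookfield, w=80) → cum 135  ≥ 102.5 → median here
  km 42 (Calder, w=10) → cum 145
  km 47 (Ashton, w=60) → cum 205
Optimal location: km 36.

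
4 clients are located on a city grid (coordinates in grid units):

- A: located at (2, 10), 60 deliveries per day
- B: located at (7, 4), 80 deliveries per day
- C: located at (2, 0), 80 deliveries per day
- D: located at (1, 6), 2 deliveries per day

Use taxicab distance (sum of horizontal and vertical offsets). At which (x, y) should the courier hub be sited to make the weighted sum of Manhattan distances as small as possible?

(2, 4)

Manhattan distance separates: Σwᵢ(|x−xᵢ|+|y−yᵢ|) = Σwᵢ|x−xᵢ| + Σwᵢ|y−yᵢ|, so x and y are optimised independently as 1-D weighted medians.
Total weight W = 222; half = 111.
x-coordinate, sorted with cumulative weight:
  x=1 (D, w=2) cum 2
  x=2 (A, w=60) cum 62
  x=2 (C, w=80) cum 142  ← median
  x=7 (B, w=80) cum 222
⇒ x* = 2
y-coordinate, sorted with cumulative weight:
  y=0 (C, w=80) cum 80
  y=4 (B, w=80) cum 160  ← median
  y=6 (D, w=2) cum 162
  y=10 (A, w=60) cum 222
⇒ y* = 4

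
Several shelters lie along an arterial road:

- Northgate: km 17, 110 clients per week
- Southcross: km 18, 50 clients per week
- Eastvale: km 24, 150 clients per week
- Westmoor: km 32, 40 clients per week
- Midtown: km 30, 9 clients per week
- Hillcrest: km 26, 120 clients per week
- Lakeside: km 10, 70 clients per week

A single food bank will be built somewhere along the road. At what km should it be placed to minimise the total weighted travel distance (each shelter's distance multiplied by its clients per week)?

For a sum of weighted absolute distances on a line, the optimum is the weighted median (not the mean). Total weight W = 549; half-weight = 274.5.
Sort by position and accumulate weight:
  km 10 (Lakeside, w=70) → cum 70
  km 17 (Northgate, w=110) → cum 180
  km 18 (Southcross, w=50) → cum 230
  km 24 (Eastvale, w=150) → cum 380  ≥ 274.5 → median here
  km 26 (Hillcrest, w=120) → cum 500
  km 30 (Midtown, w=9) → cum 509
  km 32 (Westmoor, w=40) → cum 549
Optimal location: km 24.

x = 24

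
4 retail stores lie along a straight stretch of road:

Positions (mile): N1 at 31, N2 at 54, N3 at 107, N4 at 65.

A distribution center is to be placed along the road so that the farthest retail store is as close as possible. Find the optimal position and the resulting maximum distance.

The 1-center on a line is the midpoint of the two extreme points: leftmost at 31, rightmost at 107.
Optimal location = (31 + 107)/2 = 69; maximum distance = (107 − 31)/2 = 38.

location 69, max distance 38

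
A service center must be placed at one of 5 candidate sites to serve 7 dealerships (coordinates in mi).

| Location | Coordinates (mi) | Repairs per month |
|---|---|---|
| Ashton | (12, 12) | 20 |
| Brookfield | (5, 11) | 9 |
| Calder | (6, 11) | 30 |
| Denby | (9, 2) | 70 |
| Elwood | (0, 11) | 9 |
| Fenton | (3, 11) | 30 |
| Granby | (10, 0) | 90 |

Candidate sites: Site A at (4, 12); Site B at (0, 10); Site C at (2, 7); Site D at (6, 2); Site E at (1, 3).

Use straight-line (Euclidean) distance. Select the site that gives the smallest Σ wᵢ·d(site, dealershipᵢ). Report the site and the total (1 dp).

Site D, total 1579.2 mi

Total weighted distance at each candidate:
  Site A (4, 12): total = 2309.4
  Site B (0, 10): total = 2691.3
  Site C (2, 7): total = 2161.1
  Site D (6, 2): total = 1579.2
  Site E (1, 3): total = 2385.9
Minimum is at Site D with total 1579.2 mi.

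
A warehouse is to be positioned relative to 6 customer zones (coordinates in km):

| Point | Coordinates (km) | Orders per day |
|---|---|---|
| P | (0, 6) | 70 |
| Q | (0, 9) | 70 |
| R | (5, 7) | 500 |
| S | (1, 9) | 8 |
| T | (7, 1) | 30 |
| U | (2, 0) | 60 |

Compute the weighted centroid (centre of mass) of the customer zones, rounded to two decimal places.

The minimiser of Σwᵢ‖p−pᵢ‖² is the weighted centroid p* = (Σwᵢpᵢ)/(Σwᵢ).
Σwᵢ = 738.
Σwᵢxᵢ = 70·0 + 70·0 + 500·5 + 8·1 + 30·7 + 60·2 = 2838.
Σwᵢyᵢ = 70·6 + 70·9 + 500·7 + 8·9 + 30·1 + 60·0 = 4652.
x* = 2838/738 = 3.85, y* = 4652/738 = 6.30.

(3.85, 6.30)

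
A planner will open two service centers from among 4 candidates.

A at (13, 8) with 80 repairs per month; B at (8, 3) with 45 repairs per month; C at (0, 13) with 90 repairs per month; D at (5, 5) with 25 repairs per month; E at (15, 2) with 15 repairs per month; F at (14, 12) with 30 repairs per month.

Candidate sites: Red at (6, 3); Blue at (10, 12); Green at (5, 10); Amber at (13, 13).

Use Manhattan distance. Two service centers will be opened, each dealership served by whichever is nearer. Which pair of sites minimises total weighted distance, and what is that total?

{Red, Amber}, total 1945

Evaluate every pair (each demand assigned to the nearer of the two):
  {Red, Amber}: total = 1945
  {Green, Amber}: total = 1950
  {Red, Blue}: total = 1985
  {Red, Green}: total = 2165
  {Blue, Green}: total = 2200
  {Blue, Amber}: total = 2440
Best pair: {Red, Amber} with total 1945.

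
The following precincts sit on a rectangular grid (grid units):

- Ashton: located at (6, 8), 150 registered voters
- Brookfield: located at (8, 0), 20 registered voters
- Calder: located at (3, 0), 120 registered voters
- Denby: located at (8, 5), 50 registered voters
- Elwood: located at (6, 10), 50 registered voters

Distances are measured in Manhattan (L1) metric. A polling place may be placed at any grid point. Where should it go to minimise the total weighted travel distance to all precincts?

Manhattan distance separates: Σwᵢ(|x−xᵢ|+|y−yᵢ|) = Σwᵢ|x−xᵢ| + Σwᵢ|y−yᵢ|, so x and y are optimised independently as 1-D weighted medians.
Total weight W = 390; half = 195.
x-coordinate, sorted with cumulative weight:
  x=3 (Calder, w=120) cum 120
  x=6 (Ashton, w=150) cum 270  ← median
  x=6 (Elwood, w=50) cum 320
  x=8 (Brookfield, w=20) cum 340
  x=8 (Denby, w=50) cum 390
⇒ x* = 6
y-coordinate, sorted with cumulative weight:
  y=0 (Brookfield, w=20) cum 20
  y=0 (Calder, w=120) cum 140
  y=5 (Denby, w=50) cum 190
  y=8 (Ashton, w=150) cum 340  ← median
  y=10 (Elwood, w=50) cum 390
⇒ y* = 8

(6, 8)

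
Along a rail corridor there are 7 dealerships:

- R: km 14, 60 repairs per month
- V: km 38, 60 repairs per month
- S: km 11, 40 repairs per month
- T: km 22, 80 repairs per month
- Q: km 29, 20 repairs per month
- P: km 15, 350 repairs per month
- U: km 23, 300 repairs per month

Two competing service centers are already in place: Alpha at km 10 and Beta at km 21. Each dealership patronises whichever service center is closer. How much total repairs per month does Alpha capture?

The indifferent point is the midpoint (10+21)/2 = 15.5; dealerships left of it (closer to Alpha at 10) go to Alpha, those right go to Beta.
  S at 11 (w=40) → Alpha
  R at 14 (w=60) → Alpha
  P at 15 (w=350) → Alpha
  T at 22 (w=80) → Beta
  U at 23 (w=300) → Beta
  Q at 29 (w=20) → Beta
  V at 38 (w=60) → Beta
Alpha captures 450; Beta captures 460.

450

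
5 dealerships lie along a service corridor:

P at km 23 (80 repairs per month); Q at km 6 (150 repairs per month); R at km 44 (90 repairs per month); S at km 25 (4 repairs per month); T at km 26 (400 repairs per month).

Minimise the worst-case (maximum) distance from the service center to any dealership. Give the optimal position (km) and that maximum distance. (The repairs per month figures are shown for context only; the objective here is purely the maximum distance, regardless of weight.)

location 25, max distance 19

The 1-center on a line is the midpoint of the two extreme points: leftmost at 6, rightmost at 44.
Optimal location = (6 + 44)/2 = 25; maximum distance = (44 − 6)/2 = 19.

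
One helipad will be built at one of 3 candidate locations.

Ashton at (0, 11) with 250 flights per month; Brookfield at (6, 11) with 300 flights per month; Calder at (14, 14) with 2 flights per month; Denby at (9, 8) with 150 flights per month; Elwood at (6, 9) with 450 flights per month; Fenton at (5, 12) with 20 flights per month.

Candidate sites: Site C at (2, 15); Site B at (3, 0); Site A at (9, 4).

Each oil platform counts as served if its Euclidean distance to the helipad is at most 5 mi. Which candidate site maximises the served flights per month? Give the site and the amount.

Coverage radius r = 5 mi; a point is covered iff (Δx)²+(Δy)² ≤ 5² = 25.
  Site C (2, 15): covers {Ashton, Fenton} → 270
  Site B (3, 0): covers {none} → 0
  Site A (9, 4): covers {Denby} → 150
Maximum coverage at Site C: 270 flights per month.

Site C, covering 270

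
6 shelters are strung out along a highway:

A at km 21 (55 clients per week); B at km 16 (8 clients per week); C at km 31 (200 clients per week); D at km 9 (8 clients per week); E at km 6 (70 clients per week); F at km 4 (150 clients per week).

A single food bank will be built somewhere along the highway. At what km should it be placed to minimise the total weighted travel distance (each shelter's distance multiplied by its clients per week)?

For a sum of weighted absolute distances on a line, the optimum is the weighted median (not the mean). Total weight W = 491; half-weight = 245.5.
Sort by position and accumulate weight:
  km 4 (F, w=150) → cum 150
  km 6 (E, w=70) → cum 220
  km 9 (D, w=8) → cum 228
  km 16 (B, w=8) → cum 236
  km 21 (A, w=55) → cum 291  ≥ 245.5 → median here
  km 31 (C, w=200) → cum 491
Optimal location: km 21.

x = 21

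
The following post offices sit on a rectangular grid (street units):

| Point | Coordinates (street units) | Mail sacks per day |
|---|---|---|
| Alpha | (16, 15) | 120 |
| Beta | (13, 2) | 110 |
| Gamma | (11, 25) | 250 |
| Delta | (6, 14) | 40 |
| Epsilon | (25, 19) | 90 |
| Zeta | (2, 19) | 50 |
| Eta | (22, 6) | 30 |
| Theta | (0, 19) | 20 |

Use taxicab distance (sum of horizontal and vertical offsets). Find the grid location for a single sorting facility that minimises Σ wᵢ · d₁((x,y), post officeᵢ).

(11, 19)

Manhattan distance separates: Σwᵢ(|x−xᵢ|+|y−yᵢ|) = Σwᵢ|x−xᵢ| + Σwᵢ|y−yᵢ|, so x and y are optimised independently as 1-D weighted medians.
Total weight W = 710; half = 355.
x-coordinate, sorted with cumulative weight:
  x=0 (Theta, w=20) cum 20
  x=2 (Zeta, w=50) cum 70
  x=6 (Delta, w=40) cum 110
  x=11 (Gamma, w=250) cum 360  ← median
  x=13 (Beta, w=110) cum 470
  x=16 (Alpha, w=120) cum 590
  x=22 (Eta, w=30) cum 620
  x=25 (Epsilon, w=90) cum 710
⇒ x* = 11
y-coordinate, sorted with cumulative weight:
  y=2 (Beta, w=110) cum 110
  y=6 (Eta, w=30) cum 140
  y=14 (Delta, w=40) cum 180
  y=15 (Alpha, w=120) cum 300
  y=19 (Epsilon, w=90) cum 390  ← median
  y=19 (Zeta, w=50) cum 440
  y=19 (Theta, w=20) cum 460
  y=25 (Gamma, w=250) cum 710
⇒ y* = 19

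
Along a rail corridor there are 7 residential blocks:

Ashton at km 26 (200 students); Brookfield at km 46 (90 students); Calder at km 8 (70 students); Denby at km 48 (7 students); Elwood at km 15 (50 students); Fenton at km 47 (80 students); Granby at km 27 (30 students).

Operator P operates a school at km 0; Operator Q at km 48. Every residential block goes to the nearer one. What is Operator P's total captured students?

The indifferent point is the midpoint (0+48)/2 = 24; residential blocks left of it (closer to Operator P at 0) go to Operator P, those right go to Operator Q.
  Calder at 8 (w=70) → Operator P
  Elwood at 15 (w=50) → Operator P
  Ashton at 26 (w=200) → Operator Q
  Granby at 27 (w=30) → Operator Q
  Brookfield at 46 (w=90) → Operator Q
  Fenton at 47 (w=80) → Operator Q
  Denby at 48 (w=7) → Operator Q
Operator P captures 120; Operator Q captures 407.

120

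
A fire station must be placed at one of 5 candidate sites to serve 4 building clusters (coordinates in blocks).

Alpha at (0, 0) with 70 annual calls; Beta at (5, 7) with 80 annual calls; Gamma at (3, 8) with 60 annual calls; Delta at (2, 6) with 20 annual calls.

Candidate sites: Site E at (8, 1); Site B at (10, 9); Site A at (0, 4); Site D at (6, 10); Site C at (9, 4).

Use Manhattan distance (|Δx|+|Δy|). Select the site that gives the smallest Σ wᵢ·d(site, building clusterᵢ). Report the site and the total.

Site A, total 1420 blocks

Total weighted distance at each candidate:
  Site E (8, 1): total = 2290
  Site B (10, 9): total = 2590
  Site A (0, 4): total = 1420
  Site D (6, 10): total = 1900
  Site C (9, 4): total = 2250
Minimum is at Site A with total 1420 blocks.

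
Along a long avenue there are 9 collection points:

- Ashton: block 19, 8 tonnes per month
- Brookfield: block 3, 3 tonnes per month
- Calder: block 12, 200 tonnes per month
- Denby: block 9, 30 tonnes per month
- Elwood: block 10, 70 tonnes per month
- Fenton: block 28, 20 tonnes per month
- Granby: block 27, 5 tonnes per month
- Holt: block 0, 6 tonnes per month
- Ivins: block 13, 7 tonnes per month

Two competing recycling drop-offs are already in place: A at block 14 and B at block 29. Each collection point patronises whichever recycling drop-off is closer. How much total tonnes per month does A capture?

The indifferent point is the midpoint (14+29)/2 = 21.5; collection points left of it (closer to A at 14) go to A, those right go to B.
  Holt at 0 (w=6) → A
  Brookfield at 3 (w=3) → A
  Denby at 9 (w=30) → A
  Elwood at 10 (w=70) → A
  Calder at 12 (w=200) → A
  Ivins at 13 (w=7) → A
  Ashton at 19 (w=8) → A
  Granby at 27 (w=5) → B
  Fenton at 28 (w=20) → B
A captures 324; B captures 25.

324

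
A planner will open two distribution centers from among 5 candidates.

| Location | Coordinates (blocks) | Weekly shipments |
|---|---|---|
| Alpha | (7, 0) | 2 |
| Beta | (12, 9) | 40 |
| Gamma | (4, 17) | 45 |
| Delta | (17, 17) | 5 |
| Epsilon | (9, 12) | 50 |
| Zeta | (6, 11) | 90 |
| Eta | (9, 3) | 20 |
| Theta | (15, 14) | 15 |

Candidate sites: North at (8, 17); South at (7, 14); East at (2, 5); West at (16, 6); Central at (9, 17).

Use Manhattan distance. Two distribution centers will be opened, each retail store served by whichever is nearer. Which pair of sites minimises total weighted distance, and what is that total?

{South, West}, total 1518

Evaluate every pair (each demand assigned to the nearer of the two):
  {South, West}: total = 1518
  {North, South}: total = 1593
  {South, East}: total = 1615
  {South, Central}: total = 1633
  {North, West}: total = 1890
  {West, Central}: total = 1970
  {North, East}: total = 2075
  {North, Central}: total = 2081
  {East, Central}: total = 2100
  {East, West}: total = 2855
Best pair: {South, West} with total 1518.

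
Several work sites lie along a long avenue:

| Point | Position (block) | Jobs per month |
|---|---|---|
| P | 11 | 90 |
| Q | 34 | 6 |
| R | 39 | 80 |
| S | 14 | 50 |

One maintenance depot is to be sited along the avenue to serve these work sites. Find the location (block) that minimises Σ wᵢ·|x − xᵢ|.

x = 14

For a sum of weighted absolute distances on a line, the optimum is the weighted median (not the mean). Total weight W = 226; half-weight = 113.
Sort by position and accumulate weight:
  block 11 (P, w=90) → cum 90
  block 14 (S, w=50) → cum 140  ≥ 113 → median here
  block 34 (Q, w=6) → cum 146
  block 39 (R, w=80) → cum 226
Optimal location: block 14.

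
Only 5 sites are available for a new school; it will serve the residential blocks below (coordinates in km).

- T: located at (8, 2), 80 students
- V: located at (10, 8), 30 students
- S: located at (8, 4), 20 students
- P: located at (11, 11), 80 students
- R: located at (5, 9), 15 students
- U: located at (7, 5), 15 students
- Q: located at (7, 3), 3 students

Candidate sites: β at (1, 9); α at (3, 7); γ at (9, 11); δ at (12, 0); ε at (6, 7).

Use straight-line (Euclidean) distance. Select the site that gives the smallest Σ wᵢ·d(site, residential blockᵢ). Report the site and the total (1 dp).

ε, total 1218.3 km

Total weighted distance at each candidate:
  β (1, 9): total = 2245.1
  α (3, 7): total = 1736.5
  γ (9, 11): total = 1307.4
  δ (12, 0): total = 1896.5
  ε (6, 7): total = 1218.3
Minimum is at ε with total 1218.3 km.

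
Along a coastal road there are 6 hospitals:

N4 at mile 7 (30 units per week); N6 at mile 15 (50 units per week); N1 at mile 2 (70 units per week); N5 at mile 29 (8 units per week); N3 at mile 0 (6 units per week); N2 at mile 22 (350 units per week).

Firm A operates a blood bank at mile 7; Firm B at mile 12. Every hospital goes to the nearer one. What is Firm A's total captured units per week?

The indifferent point is the midpoint (7+12)/2 = 9.5; hospitals left of it (closer to Firm A at 7) go to Firm A, those right go to Firm B.
  N3 at 0 (w=6) → Firm A
  N1 at 2 (w=70) → Firm A
  N4 at 7 (w=30) → Firm A
  N6 at 15 (w=50) → Firm B
  N2 at 22 (w=350) → Firm B
  N5 at 29 (w=8) → Firm B
Firm A captures 106; Firm B captures 408.

106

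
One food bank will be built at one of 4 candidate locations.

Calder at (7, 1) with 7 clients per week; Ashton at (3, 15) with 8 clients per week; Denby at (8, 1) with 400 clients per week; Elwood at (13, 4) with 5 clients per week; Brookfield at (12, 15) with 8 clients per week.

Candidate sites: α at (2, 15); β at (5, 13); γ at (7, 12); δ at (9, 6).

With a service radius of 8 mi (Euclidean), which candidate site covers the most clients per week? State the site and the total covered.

Coverage radius r = 8 mi; a point is covered iff (Δx)²+(Δy)² ≤ 8² = 64.
  α (2, 15): covers {Ashton} → 8
  β (5, 13): covers {Ashton, Brookfield} → 16
  γ (7, 12): covers {Ashton, Brookfield} → 16
  δ (9, 6): covers {Calder, Denby, Elwood} → 412
Maximum coverage at δ: 412 clients per week.

δ, covering 412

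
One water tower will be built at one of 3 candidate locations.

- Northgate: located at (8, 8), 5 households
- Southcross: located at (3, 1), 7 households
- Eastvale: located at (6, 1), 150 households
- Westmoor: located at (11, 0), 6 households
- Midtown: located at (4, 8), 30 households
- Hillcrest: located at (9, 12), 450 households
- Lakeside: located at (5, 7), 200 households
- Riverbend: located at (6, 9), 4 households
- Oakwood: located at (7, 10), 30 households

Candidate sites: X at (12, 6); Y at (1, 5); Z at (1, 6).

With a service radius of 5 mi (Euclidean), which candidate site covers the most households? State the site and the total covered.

Coverage radius r = 5 mi; a point is covered iff (Δx)²+(Δy)² ≤ 5² = 25.
  X (12, 6): covers {Northgate} → 5
  Y (1, 5): covers {Southcross, Midtown, Lakeside} → 237
  Z (1, 6): covers {Midtown, Lakeside} → 230
Maximum coverage at Y: 237 households.

Y, covering 237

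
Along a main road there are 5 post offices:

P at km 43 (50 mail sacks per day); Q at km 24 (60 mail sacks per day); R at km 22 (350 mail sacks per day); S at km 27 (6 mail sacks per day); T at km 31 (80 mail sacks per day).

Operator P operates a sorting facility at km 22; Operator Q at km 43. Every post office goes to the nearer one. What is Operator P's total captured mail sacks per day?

496

The indifferent point is the midpoint (22+43)/2 = 32.5; post offices left of it (closer to Operator P at 22) go to Operator P, those right go to Operator Q.
  R at 22 (w=350) → Operator P
  Q at 24 (w=60) → Operator P
  S at 27 (w=6) → Operator P
  T at 31 (w=80) → Operator P
  P at 43 (w=50) → Operator Q
Operator P captures 496; Operator Q captures 50.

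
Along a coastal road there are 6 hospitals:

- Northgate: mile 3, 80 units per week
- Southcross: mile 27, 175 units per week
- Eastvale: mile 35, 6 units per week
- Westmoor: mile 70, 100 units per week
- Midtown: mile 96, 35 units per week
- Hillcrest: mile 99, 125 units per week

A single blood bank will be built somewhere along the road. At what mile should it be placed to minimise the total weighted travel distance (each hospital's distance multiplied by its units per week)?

x = 35

For a sum of weighted absolute distances on a line, the optimum is the weighted median (not the mean). Total weight W = 521; half-weight = 260.5.
Sort by position and accumulate weight:
  mile 3 (Northgate, w=80) → cum 80
  mile 27 (Southcross, w=175) → cum 255
  mile 35 (Eastvale, w=6) → cum 261  ≥ 260.5 → median here
  mile 70 (Westmoor, w=100) → cum 361
  mile 96 (Midtown, w=35) → cum 396
  mile 99 (Hillcrest, w=125) → cum 521
Optimal location: mile 35.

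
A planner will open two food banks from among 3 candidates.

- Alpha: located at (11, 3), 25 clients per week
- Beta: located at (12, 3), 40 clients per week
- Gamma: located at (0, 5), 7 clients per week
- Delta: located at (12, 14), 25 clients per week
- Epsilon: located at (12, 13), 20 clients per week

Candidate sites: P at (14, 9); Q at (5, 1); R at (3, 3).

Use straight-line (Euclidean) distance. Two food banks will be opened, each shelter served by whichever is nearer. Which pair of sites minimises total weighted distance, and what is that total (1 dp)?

{P, R}, total 670.0

Evaluate every pair (each demand assigned to the nearer of the two):
  {P, R}: total = 670.0
  {P, Q}: total = 680.0
  {Q, R}: total = 1098.9
Best pair: {P, R} with total 670.0.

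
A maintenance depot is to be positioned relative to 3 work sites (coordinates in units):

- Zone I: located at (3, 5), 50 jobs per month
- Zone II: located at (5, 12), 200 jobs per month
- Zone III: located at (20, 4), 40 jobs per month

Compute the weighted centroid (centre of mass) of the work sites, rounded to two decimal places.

The minimiser of Σwᵢ‖p−pᵢ‖² is the weighted centroid p* = (Σwᵢpᵢ)/(Σwᵢ).
Σwᵢ = 290.
Σwᵢxᵢ = 50·3 + 200·5 + 40·20 = 1950.
Σwᵢyᵢ = 50·5 + 200·12 + 40·4 = 2810.
x* = 1950/290 = 6.72, y* = 2810/290 = 9.69.

(6.72, 9.69)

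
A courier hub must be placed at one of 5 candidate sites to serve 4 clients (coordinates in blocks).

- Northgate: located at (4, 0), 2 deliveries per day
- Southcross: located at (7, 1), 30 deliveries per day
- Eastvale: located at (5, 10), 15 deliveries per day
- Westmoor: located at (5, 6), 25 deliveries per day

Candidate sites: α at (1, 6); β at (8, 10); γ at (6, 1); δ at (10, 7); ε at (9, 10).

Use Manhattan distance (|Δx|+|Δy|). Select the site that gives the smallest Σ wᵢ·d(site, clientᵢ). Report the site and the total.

Total weighted distance at each candidate:
  α (1, 6): total = 568
  β (8, 10): total = 548
  γ (6, 1): total = 336
  δ (10, 7): total = 566
  ε (9, 10): total = 620
Minimum is at γ with total 336 blocks.

γ, total 336 blocks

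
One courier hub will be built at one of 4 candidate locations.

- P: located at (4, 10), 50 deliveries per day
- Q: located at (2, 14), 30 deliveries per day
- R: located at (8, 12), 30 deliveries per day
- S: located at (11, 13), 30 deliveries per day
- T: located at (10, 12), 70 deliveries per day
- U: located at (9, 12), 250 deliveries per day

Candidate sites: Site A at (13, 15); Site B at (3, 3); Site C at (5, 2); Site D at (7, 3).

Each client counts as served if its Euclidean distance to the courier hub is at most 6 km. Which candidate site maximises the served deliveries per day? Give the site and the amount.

Coverage radius r = 6 km; a point is covered iff (Δx)²+(Δy)² ≤ 6² = 36.
  Site A (13, 15): covers {R, S, T, U} → 380
  Site B (3, 3): covers {none} → 0
  Site C (5, 2): covers {none} → 0
  Site D (7, 3): covers {none} → 0
Maximum coverage at Site A: 380 deliveries per day.

Site A, covering 380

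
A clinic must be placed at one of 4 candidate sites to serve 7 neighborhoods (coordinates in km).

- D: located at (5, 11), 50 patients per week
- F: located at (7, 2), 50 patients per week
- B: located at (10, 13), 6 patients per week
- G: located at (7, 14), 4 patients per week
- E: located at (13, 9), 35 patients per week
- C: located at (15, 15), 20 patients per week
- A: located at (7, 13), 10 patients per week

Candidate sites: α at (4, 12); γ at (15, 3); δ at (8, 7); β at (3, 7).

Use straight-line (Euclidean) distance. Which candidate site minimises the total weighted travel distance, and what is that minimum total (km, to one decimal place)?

Total weighted distance at each candidate:
  α (4, 12): total = 1235.3
  γ (15, 3): total = 1754.3
  δ (8, 7): total = 1033.1
  β (3, 7): total = 1348.8
Minimum is at δ with total 1033.1 km.

δ, total 1033.1 km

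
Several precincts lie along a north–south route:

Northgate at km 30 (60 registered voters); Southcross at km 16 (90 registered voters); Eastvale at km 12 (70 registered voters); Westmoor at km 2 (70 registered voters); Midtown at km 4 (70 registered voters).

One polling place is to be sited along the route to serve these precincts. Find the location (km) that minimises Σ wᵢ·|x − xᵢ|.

For a sum of weighted absolute distances on a line, the optimum is the weighted median (not the mean). Total weight W = 360; half-weight = 180.
Sort by position and accumulate weight:
  km 2 (Westmoor, w=70) → cum 70
  km 4 (Midtown, w=70) → cum 140
  km 12 (Eastvale, w=70) → cum 210  ≥ 180 → median here
  km 16 (Southcross, w=90) → cum 300
  km 30 (Northgate, w=60) → cum 360
Optimal location: km 12.

x = 12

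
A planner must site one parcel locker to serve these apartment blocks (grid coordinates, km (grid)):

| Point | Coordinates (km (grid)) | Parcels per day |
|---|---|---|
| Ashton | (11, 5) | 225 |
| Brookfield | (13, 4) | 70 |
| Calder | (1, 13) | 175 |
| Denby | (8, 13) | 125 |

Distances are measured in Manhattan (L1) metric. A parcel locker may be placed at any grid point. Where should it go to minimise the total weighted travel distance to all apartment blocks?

(8, 13)

Manhattan distance separates: Σwᵢ(|x−xᵢ|+|y−yᵢ|) = Σwᵢ|x−xᵢ| + Σwᵢ|y−yᵢ|, so x and y are optimised independently as 1-D weighted medians.
Total weight W = 595; half = 297.5.
x-coordinate, sorted with cumulative weight:
  x=1 (Calder, w=175) cum 175
  x=8 (Denby, w=125) cum 300  ← median
  x=11 (Ashton, w=225) cum 525
  x=13 (Brookfield, w=70) cum 595
⇒ x* = 8
y-coordinate, sorted with cumulative weight:
  y=4 (Brookfield, w=70) cum 70
  y=5 (Ashton, w=225) cum 295
  y=13 (Calder, w=175) cum 470  ← median
  y=13 (Denby, w=125) cum 595
⇒ y* = 13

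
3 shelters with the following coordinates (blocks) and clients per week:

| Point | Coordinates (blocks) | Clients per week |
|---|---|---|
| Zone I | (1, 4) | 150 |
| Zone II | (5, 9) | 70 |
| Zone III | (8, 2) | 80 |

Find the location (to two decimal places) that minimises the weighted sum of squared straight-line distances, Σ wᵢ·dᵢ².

(3.80, 4.63)

The minimiser of Σwᵢ‖p−pᵢ‖² is the weighted centroid p* = (Σwᵢpᵢ)/(Σwᵢ).
Σwᵢ = 300.
Σwᵢxᵢ = 150·1 + 70·5 + 80·8 = 1140.
Σwᵢyᵢ = 150·4 + 70·9 + 80·2 = 1390.
x* = 1140/300 = 3.80, y* = 1390/300 = 4.63.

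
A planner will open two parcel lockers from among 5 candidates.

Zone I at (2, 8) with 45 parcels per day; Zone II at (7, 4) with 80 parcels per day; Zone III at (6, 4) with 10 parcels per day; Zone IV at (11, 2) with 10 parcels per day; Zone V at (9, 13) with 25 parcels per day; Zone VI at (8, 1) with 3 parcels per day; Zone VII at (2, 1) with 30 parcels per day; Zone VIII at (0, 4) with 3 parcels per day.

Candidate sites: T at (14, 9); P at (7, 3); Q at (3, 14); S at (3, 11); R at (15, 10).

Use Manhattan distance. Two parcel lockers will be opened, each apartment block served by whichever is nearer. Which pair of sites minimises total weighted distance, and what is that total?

{P, S}, total 773

Evaluate every pair (each demand assigned to the nearer of the two):
  {P, S}: total = 773
  {P, Q}: total = 883
  {T, P}: total = 1068
  {P, R}: total = 1068
  {T, S}: total = 1862
  {S, R}: total = 1885
  {Q, S}: total = 1910
  {T, Q}: total = 2181
  {Q, R}: total = 2367
  {T, R}: total = 2699
Best pair: {P, S} with total 773.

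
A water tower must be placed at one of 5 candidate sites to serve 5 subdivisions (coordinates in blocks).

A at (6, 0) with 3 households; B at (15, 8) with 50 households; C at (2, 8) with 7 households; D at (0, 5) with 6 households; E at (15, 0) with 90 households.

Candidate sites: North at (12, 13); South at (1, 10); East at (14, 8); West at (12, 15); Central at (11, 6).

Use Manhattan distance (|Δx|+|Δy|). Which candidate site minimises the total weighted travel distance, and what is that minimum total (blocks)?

Total weighted distance at each candidate:
  North (12, 13): total = 2122
  South (1, 10): total = 3062
  East (14, 8): total = 1094
  West (12, 15): total = 2434
  Central (11, 6): total = 1382
Minimum is at East with total 1094 blocks.

East, total 1094 blocks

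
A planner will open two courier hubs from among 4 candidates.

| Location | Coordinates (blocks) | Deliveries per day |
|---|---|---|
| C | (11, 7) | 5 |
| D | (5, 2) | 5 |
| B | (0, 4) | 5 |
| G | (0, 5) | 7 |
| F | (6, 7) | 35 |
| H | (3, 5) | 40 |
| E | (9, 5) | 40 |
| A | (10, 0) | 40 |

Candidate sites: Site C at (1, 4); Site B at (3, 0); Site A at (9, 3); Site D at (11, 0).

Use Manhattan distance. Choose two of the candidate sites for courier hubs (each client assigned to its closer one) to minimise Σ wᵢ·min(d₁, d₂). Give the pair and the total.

Evaluate every pair (each demand assigned to the nearer of the two):
  {Site C, Site A}: total = 679
  {Site C, Site D}: total = 804
  {Site B, Site A}: total = 826
  {Site A, Site D}: total = 867
  {Site B, Site D}: total = 1016
  {Site C, Site B}: total = 1144
Best pair: {Site C, Site A} with total 679.

{Site C, Site A}, total 679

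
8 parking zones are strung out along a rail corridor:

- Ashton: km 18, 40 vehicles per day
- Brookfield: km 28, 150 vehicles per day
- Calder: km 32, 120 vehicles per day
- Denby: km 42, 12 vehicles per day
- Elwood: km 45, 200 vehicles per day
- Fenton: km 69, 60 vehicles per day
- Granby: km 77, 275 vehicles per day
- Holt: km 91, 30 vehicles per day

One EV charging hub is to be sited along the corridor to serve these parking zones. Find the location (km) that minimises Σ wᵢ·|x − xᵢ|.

x = 45

For a sum of weighted absolute distances on a line, the optimum is the weighted median (not the mean). Total weight W = 887; half-weight = 443.5.
Sort by position and accumulate weight:
  km 18 (Ashton, w=40) → cum 40
  km 28 (Brookfield, w=150) → cum 190
  km 32 (Calder, w=120) → cum 310
  km 42 (Denby, w=12) → cum 322
  km 45 (Elwood, w=200) → cum 522  ≥ 443.5 → median here
  km 69 (Fenton, w=60) → cum 582
  km 77 (Granby, w=275) → cum 857
  km 91 (Holt, w=30) → cum 887
Optimal location: km 45.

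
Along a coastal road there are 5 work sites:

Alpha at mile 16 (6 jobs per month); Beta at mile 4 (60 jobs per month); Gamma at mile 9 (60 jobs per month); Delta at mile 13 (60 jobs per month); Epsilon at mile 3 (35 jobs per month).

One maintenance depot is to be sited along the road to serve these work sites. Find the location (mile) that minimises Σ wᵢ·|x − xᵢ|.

x = 9

For a sum of weighted absolute distances on a line, the optimum is the weighted median (not the mean). Total weight W = 221; half-weight = 110.5.
Sort by position and accumulate weight:
  mile 3 (Epsilon, w=35) → cum 35
  mile 4 (Beta, w=60) → cum 95
  mile 9 (Gamma, w=60) → cum 155  ≥ 110.5 → median here
  mile 13 (Delta, w=60) → cum 215
  mile 16 (Alpha, w=6) → cum 221
Optimal location: mile 9.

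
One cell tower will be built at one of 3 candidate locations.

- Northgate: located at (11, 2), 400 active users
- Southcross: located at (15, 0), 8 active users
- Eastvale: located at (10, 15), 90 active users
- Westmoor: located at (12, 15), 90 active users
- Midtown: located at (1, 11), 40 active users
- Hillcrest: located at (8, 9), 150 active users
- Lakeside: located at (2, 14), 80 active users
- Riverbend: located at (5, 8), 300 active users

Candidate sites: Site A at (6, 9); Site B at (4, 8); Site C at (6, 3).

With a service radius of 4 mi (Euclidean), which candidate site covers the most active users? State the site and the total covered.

Coverage radius r = 4 mi; a point is covered iff (Δx)²+(Δy)² ≤ 4² = 16.
  Site A (6, 9): covers {Hillcrest, Riverbend} → 450
  Site B (4, 8): covers {Riverbend} → 300
  Site C (6, 3): covers {none} → 0
Maximum coverage at Site A: 450 active users.

Site A, covering 450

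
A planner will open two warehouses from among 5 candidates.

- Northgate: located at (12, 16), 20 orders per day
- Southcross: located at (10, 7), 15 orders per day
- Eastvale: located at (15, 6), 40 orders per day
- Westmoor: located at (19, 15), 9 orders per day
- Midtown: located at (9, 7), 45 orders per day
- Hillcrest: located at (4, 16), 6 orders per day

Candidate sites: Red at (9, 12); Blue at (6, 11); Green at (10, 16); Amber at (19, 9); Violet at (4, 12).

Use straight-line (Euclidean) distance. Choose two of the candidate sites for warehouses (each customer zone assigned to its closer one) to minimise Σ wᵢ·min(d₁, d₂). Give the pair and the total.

{Red, Amber}, total 693.9

Evaluate every pair (each demand assigned to the nearer of the two):
  {Red, Amber}: total = 693.9
  {Blue, Amber}: total = 752.4
  {Red, Green}: total = 798.4
  {Red, Violet}: total = 858.9
  {Red, Blue}: total = 867.2
  {Green, Amber}: total = 872.5
  {Blue, Green}: total = 875.5
  {Amber, Violet}: total = 892.2
  {Blue, Violet}: total = 1024.3
  {Green, Violet}: total = 1028.1
Best pair: {Red, Amber} with total 693.9.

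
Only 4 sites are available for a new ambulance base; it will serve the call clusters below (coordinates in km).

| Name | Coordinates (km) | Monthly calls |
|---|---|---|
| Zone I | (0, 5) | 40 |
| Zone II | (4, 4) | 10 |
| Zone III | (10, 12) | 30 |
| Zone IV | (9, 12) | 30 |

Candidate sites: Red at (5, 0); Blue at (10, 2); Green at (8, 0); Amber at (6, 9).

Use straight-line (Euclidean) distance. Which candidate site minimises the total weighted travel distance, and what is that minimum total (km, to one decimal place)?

Amber, total 619.6 km

Total weighted distance at each candidate:
  Red (5, 0): total = 1093.5
  Blue (10, 2): total = 1082.4
  Green (8, 0): total = 1160.1
  Amber (6, 9): total = 619.6
Minimum is at Amber with total 619.6 km.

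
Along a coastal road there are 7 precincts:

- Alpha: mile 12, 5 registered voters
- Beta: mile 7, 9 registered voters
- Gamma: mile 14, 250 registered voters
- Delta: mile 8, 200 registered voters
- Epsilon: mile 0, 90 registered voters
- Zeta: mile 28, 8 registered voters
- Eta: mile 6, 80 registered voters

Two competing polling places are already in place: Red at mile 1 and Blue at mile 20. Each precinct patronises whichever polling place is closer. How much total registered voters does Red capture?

379

The indifferent point is the midpoint (1+20)/2 = 10.5; precincts left of it (closer to Red at 1) go to Red, those right go to Blue.
  Epsilon at 0 (w=90) → Red
  Eta at 6 (w=80) → Red
  Beta at 7 (w=9) → Red
  Delta at 8 (w=200) → Red
  Alpha at 12 (w=5) → Blue
  Gamma at 14 (w=250) → Blue
  Zeta at 28 (w=8) → Blue
Red captures 379; Blue captures 263.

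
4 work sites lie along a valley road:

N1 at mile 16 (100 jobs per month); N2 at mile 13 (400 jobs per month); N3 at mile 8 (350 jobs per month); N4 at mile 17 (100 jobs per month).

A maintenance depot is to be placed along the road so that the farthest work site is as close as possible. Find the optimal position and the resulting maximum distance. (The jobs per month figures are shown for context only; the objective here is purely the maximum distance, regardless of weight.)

location 12.5, max distance 4.5

The 1-center on a line is the midpoint of the two extreme points: leftmost at 8, rightmost at 17.
Optimal location = (8 + 17)/2 = 12.5; maximum distance = (17 − 8)/2 = 4.5.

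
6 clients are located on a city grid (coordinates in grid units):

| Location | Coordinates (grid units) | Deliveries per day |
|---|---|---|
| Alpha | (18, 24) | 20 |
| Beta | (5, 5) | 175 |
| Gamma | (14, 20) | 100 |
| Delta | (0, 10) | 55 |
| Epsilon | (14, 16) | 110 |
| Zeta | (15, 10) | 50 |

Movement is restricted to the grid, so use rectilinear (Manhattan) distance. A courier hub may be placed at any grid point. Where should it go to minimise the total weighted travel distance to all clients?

Manhattan distance separates: Σwᵢ(|x−xᵢ|+|y−yᵢ|) = Σwᵢ|x−xᵢ| + Σwᵢ|y−yᵢ|, so x and y are optimised independently as 1-D weighted medians.
Total weight W = 510; half = 255.
x-coordinate, sorted with cumulative weight:
  x=0 (Delta, w=55) cum 55
  x=5 (Beta, w=175) cum 230
  x=14 (Gamma, w=100) cum 330  ← median
  x=14 (Epsilon, w=110) cum 440
  x=15 (Zeta, w=50) cum 490
  x=18 (Alpha, w=20) cum 510
⇒ x* = 14
y-coordinate, sorted with cumulative weight:
  y=5 (Beta, w=175) cum 175
  y=10 (Delta, w=55) cum 230
  y=10 (Zeta, w=50) cum 280  ← median
  y=16 (Epsilon, w=110) cum 390
  y=20 (Gamma, w=100) cum 490
  y=24 (Alpha, w=20) cum 510
⇒ y* = 10

(14, 10)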